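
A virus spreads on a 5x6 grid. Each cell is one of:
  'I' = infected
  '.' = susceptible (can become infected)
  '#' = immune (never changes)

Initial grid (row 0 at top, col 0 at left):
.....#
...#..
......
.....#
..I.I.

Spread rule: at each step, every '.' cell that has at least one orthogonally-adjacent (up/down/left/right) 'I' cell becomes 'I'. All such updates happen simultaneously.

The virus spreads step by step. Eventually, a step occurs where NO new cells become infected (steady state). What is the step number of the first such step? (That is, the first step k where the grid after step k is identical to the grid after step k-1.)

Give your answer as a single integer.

Step 0 (initial): 2 infected
Step 1: +5 new -> 7 infected
Step 2: +5 new -> 12 infected
Step 3: +6 new -> 18 infected
Step 4: +5 new -> 23 infected
Step 5: +3 new -> 26 infected
Step 6: +1 new -> 27 infected
Step 7: +0 new -> 27 infected

Answer: 7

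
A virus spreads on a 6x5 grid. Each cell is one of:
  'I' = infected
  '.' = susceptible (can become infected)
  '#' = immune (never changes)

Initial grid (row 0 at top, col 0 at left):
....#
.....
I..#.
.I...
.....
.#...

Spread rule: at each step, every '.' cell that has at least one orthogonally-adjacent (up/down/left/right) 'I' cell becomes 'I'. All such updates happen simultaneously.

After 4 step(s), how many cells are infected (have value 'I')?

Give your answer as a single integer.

Step 0 (initial): 2 infected
Step 1: +5 new -> 7 infected
Step 2: +6 new -> 13 infected
Step 3: +6 new -> 19 infected
Step 4: +5 new -> 24 infected

Answer: 24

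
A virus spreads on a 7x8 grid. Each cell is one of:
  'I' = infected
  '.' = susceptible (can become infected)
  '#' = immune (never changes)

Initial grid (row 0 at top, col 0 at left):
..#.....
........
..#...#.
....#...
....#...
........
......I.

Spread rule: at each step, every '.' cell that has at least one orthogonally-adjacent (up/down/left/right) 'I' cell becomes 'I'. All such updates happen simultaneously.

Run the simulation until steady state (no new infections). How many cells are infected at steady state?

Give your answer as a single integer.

Answer: 51

Derivation:
Step 0 (initial): 1 infected
Step 1: +3 new -> 4 infected
Step 2: +4 new -> 8 infected
Step 3: +5 new -> 13 infected
Step 4: +4 new -> 17 infected
Step 5: +5 new -> 22 infected
Step 6: +7 new -> 29 infected
Step 7: +8 new -> 37 infected
Step 8: +5 new -> 42 infected
Step 9: +4 new -> 46 infected
Step 10: +2 new -> 48 infected
Step 11: +2 new -> 50 infected
Step 12: +1 new -> 51 infected
Step 13: +0 new -> 51 infected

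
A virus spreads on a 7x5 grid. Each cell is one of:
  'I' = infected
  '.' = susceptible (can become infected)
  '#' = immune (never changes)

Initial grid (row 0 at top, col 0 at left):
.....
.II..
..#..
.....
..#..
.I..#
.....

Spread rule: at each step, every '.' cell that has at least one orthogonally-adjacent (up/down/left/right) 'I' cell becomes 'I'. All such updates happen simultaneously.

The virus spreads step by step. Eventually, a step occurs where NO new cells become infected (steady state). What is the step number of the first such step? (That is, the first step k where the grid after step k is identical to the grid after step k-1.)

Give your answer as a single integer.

Answer: 5

Derivation:
Step 0 (initial): 3 infected
Step 1: +9 new -> 12 infected
Step 2: +10 new -> 22 infected
Step 3: +7 new -> 29 infected
Step 4: +3 new -> 32 infected
Step 5: +0 new -> 32 infected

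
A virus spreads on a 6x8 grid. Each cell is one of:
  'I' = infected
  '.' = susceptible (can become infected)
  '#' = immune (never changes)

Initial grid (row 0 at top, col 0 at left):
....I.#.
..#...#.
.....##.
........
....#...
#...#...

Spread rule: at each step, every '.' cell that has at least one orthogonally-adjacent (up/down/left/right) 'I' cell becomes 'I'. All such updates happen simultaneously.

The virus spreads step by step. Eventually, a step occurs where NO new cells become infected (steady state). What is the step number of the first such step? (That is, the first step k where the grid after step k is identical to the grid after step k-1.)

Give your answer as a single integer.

Step 0 (initial): 1 infected
Step 1: +3 new -> 4 infected
Step 2: +4 new -> 8 infected
Step 3: +3 new -> 11 infected
Step 4: +5 new -> 16 infected
Step 5: +6 new -> 22 infected
Step 6: +7 new -> 29 infected
Step 7: +6 new -> 35 infected
Step 8: +4 new -> 39 infected
Step 9: +1 new -> 40 infected
Step 10: +0 new -> 40 infected

Answer: 10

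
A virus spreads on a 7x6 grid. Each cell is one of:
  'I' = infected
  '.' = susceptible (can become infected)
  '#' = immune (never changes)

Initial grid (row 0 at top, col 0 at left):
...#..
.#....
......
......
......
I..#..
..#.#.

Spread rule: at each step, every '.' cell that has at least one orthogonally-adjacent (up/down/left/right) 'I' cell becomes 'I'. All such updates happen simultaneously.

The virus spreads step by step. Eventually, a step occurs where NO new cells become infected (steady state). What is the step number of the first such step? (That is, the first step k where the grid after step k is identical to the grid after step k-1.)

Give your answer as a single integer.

Step 0 (initial): 1 infected
Step 1: +3 new -> 4 infected
Step 2: +4 new -> 8 infected
Step 3: +3 new -> 11 infected
Step 4: +4 new -> 15 infected
Step 5: +4 new -> 19 infected
Step 6: +6 new -> 25 infected
Step 7: +5 new -> 30 infected
Step 8: +3 new -> 33 infected
Step 9: +2 new -> 35 infected
Step 10: +1 new -> 36 infected
Step 11: +0 new -> 36 infected

Answer: 11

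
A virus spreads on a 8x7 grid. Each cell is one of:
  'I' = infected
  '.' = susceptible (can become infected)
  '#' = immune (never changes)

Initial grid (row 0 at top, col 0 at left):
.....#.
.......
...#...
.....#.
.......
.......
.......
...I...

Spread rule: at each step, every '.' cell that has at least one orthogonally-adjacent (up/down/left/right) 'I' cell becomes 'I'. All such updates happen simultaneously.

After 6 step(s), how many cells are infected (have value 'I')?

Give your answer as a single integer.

Answer: 34

Derivation:
Step 0 (initial): 1 infected
Step 1: +3 new -> 4 infected
Step 2: +5 new -> 9 infected
Step 3: +7 new -> 16 infected
Step 4: +7 new -> 23 infected
Step 5: +6 new -> 29 infected
Step 6: +5 new -> 34 infected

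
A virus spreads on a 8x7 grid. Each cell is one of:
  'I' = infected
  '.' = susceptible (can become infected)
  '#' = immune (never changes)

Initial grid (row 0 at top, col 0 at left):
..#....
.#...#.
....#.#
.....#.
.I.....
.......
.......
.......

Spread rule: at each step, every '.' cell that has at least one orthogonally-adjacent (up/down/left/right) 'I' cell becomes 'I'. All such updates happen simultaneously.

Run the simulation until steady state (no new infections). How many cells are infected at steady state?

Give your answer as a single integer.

Answer: 49

Derivation:
Step 0 (initial): 1 infected
Step 1: +4 new -> 5 infected
Step 2: +7 new -> 12 infected
Step 3: +8 new -> 20 infected
Step 4: +9 new -> 29 infected
Step 5: +6 new -> 35 infected
Step 6: +7 new -> 42 infected
Step 7: +3 new -> 45 infected
Step 8: +2 new -> 47 infected
Step 9: +1 new -> 48 infected
Step 10: +1 new -> 49 infected
Step 11: +0 new -> 49 infected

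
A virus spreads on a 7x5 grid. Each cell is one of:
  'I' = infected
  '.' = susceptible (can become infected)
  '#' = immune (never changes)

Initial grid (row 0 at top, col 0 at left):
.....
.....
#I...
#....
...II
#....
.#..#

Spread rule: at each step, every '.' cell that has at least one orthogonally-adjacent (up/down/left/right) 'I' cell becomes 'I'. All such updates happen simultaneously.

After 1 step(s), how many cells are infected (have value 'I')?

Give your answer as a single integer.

Step 0 (initial): 3 infected
Step 1: +8 new -> 11 infected

Answer: 11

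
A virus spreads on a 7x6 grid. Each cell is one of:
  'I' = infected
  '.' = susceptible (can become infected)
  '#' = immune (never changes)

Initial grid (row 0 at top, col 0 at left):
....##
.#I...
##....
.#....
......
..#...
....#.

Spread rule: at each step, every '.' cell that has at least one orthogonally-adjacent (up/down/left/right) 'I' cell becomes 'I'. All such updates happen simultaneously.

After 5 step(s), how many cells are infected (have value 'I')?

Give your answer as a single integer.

Answer: 24

Derivation:
Step 0 (initial): 1 infected
Step 1: +3 new -> 4 infected
Step 2: +5 new -> 9 infected
Step 3: +5 new -> 14 infected
Step 4: +5 new -> 19 infected
Step 5: +5 new -> 24 infected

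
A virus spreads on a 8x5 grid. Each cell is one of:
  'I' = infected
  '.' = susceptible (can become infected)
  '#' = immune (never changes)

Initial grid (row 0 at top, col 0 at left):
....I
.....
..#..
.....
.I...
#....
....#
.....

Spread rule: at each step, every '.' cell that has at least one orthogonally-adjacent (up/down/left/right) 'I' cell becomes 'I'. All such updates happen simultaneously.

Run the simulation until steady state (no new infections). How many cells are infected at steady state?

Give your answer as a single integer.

Answer: 37

Derivation:
Step 0 (initial): 2 infected
Step 1: +6 new -> 8 infected
Step 2: +9 new -> 17 infected
Step 3: +12 new -> 29 infected
Step 4: +6 new -> 35 infected
Step 5: +1 new -> 36 infected
Step 6: +1 new -> 37 infected
Step 7: +0 new -> 37 infected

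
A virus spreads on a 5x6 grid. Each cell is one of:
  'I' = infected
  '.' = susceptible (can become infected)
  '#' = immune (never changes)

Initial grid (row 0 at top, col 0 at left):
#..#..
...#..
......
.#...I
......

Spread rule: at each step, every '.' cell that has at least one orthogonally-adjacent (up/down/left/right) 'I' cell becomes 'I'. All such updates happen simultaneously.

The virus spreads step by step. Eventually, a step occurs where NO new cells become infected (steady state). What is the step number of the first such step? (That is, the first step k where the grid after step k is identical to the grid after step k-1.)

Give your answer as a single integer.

Answer: 8

Derivation:
Step 0 (initial): 1 infected
Step 1: +3 new -> 4 infected
Step 2: +4 new -> 8 infected
Step 3: +5 new -> 13 infected
Step 4: +3 new -> 16 infected
Step 5: +3 new -> 19 infected
Step 6: +4 new -> 23 infected
Step 7: +3 new -> 26 infected
Step 8: +0 new -> 26 infected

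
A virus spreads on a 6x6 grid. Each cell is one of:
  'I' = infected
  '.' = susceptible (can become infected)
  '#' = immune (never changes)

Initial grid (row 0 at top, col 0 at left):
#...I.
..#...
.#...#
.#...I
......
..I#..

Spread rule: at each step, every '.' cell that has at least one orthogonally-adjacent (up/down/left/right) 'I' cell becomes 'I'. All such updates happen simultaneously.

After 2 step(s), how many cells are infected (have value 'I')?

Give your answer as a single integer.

Answer: 21

Derivation:
Step 0 (initial): 3 infected
Step 1: +7 new -> 10 infected
Step 2: +11 new -> 21 infected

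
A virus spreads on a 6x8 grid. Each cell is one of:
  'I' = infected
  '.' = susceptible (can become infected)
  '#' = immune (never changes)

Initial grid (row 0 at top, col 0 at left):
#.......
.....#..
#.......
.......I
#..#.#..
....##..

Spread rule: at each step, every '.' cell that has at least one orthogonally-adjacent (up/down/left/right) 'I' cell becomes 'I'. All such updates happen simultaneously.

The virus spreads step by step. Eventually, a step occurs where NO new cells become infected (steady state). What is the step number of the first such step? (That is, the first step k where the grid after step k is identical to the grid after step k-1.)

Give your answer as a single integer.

Step 0 (initial): 1 infected
Step 1: +3 new -> 4 infected
Step 2: +5 new -> 9 infected
Step 3: +5 new -> 14 infected
Step 4: +4 new -> 18 infected
Step 5: +4 new -> 22 infected
Step 6: +5 new -> 27 infected
Step 7: +6 new -> 33 infected
Step 8: +4 new -> 37 infected
Step 9: +3 new -> 40 infected
Step 10: +0 new -> 40 infected

Answer: 10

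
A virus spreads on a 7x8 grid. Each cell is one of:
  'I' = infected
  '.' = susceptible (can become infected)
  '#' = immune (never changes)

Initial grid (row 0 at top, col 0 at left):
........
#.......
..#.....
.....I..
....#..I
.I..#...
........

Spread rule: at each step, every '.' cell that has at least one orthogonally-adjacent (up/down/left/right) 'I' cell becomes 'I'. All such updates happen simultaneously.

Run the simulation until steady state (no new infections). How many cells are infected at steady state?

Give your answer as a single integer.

Step 0 (initial): 3 infected
Step 1: +11 new -> 14 infected
Step 2: +14 new -> 28 infected
Step 3: +12 new -> 40 infected
Step 4: +7 new -> 47 infected
Step 5: +3 new -> 50 infected
Step 6: +2 new -> 52 infected
Step 7: +0 new -> 52 infected

Answer: 52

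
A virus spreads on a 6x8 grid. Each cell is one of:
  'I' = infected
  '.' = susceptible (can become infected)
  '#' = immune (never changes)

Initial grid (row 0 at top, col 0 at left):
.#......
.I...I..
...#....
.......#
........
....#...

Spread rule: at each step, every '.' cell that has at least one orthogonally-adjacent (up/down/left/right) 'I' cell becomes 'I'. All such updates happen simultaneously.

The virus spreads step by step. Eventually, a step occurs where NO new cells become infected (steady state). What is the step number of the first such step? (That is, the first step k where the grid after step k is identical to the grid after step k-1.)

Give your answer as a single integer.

Step 0 (initial): 2 infected
Step 1: +7 new -> 9 infected
Step 2: +12 new -> 21 infected
Step 3: +9 new -> 30 infected
Step 4: +7 new -> 37 infected
Step 5: +5 new -> 42 infected
Step 6: +2 new -> 44 infected
Step 7: +0 new -> 44 infected

Answer: 7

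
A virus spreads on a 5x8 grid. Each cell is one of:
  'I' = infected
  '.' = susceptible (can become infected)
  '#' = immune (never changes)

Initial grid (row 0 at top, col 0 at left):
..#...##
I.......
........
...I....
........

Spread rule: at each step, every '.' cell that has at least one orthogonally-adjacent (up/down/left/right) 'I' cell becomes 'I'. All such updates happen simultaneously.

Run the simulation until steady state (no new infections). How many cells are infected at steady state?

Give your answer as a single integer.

Step 0 (initial): 2 infected
Step 1: +7 new -> 9 infected
Step 2: +11 new -> 20 infected
Step 3: +7 new -> 27 infected
Step 4: +5 new -> 32 infected
Step 5: +4 new -> 36 infected
Step 6: +1 new -> 37 infected
Step 7: +0 new -> 37 infected

Answer: 37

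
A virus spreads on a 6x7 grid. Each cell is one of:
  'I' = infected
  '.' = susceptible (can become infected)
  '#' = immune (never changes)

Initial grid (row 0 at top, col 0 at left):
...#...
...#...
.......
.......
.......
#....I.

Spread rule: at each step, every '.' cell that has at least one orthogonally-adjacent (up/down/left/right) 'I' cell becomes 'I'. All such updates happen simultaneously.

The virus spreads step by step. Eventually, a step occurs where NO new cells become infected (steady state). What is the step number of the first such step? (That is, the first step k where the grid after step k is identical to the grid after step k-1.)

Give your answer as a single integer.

Step 0 (initial): 1 infected
Step 1: +3 new -> 4 infected
Step 2: +4 new -> 8 infected
Step 3: +5 new -> 13 infected
Step 4: +6 new -> 19 infected
Step 5: +6 new -> 25 infected
Step 6: +5 new -> 30 infected
Step 7: +3 new -> 33 infected
Step 8: +3 new -> 36 infected
Step 9: +2 new -> 38 infected
Step 10: +1 new -> 39 infected
Step 11: +0 new -> 39 infected

Answer: 11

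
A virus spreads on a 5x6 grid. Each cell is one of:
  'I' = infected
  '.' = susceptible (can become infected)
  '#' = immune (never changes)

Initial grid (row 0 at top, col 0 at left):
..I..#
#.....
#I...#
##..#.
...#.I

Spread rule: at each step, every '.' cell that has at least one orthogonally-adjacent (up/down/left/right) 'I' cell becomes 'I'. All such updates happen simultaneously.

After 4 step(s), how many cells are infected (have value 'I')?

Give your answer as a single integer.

Step 0 (initial): 3 infected
Step 1: +7 new -> 10 infected
Step 2: +5 new -> 15 infected
Step 3: +4 new -> 19 infected
Step 4: +2 new -> 21 infected

Answer: 21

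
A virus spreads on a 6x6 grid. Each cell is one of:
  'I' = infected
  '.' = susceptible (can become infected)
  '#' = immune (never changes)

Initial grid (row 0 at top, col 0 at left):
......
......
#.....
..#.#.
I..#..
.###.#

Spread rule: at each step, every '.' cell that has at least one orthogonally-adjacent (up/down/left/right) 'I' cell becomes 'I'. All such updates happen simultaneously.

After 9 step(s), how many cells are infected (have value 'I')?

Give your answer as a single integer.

Answer: 26

Derivation:
Step 0 (initial): 1 infected
Step 1: +3 new -> 4 infected
Step 2: +2 new -> 6 infected
Step 3: +1 new -> 7 infected
Step 4: +2 new -> 9 infected
Step 5: +4 new -> 13 infected
Step 6: +5 new -> 18 infected
Step 7: +3 new -> 21 infected
Step 8: +3 new -> 24 infected
Step 9: +2 new -> 26 infected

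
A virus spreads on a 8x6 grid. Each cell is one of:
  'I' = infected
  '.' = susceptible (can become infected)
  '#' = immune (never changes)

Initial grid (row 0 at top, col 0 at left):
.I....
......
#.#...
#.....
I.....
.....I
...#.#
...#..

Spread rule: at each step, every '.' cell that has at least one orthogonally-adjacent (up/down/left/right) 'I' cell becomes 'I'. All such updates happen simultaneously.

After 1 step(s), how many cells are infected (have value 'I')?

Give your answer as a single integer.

Answer: 10

Derivation:
Step 0 (initial): 3 infected
Step 1: +7 new -> 10 infected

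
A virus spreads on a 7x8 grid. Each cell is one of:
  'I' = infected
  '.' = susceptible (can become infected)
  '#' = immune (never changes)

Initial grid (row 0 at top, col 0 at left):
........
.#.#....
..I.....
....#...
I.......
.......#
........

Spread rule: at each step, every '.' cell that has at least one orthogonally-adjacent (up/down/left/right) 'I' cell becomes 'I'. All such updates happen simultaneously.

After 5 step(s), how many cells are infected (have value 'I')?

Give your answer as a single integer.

Answer: 40

Derivation:
Step 0 (initial): 2 infected
Step 1: +7 new -> 9 infected
Step 2: +8 new -> 17 infected
Step 3: +8 new -> 25 infected
Step 4: +8 new -> 33 infected
Step 5: +7 new -> 40 infected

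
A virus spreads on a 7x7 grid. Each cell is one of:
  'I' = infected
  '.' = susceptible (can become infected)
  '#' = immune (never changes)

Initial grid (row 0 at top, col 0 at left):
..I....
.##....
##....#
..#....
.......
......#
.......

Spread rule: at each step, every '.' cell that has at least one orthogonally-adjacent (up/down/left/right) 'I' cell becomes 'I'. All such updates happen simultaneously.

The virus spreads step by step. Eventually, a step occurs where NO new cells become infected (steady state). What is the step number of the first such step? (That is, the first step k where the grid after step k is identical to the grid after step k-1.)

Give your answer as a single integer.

Answer: 11

Derivation:
Step 0 (initial): 1 infected
Step 1: +2 new -> 3 infected
Step 2: +3 new -> 6 infected
Step 3: +4 new -> 10 infected
Step 4: +5 new -> 15 infected
Step 5: +4 new -> 19 infected
Step 6: +4 new -> 23 infected
Step 7: +6 new -> 29 infected
Step 8: +7 new -> 36 infected
Step 9: +4 new -> 40 infected
Step 10: +2 new -> 42 infected
Step 11: +0 new -> 42 infected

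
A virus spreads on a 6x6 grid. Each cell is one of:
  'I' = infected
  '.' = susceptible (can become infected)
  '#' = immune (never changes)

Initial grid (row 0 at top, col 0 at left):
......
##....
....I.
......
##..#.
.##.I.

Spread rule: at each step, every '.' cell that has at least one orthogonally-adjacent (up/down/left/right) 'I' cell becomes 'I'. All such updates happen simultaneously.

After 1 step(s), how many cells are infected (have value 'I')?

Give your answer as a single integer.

Answer: 8

Derivation:
Step 0 (initial): 2 infected
Step 1: +6 new -> 8 infected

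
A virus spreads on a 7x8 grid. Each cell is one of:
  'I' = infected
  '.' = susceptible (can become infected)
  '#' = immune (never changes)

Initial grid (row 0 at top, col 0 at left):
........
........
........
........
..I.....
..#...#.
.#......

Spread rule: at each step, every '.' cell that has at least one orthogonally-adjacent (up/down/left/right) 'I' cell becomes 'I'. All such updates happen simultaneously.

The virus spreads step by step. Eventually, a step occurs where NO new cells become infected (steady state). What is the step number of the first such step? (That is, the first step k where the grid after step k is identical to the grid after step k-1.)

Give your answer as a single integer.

Step 0 (initial): 1 infected
Step 1: +3 new -> 4 infected
Step 2: +7 new -> 11 infected
Step 3: +9 new -> 20 infected
Step 4: +11 new -> 31 infected
Step 5: +8 new -> 39 infected
Step 6: +7 new -> 46 infected
Step 7: +4 new -> 50 infected
Step 8: +2 new -> 52 infected
Step 9: +1 new -> 53 infected
Step 10: +0 new -> 53 infected

Answer: 10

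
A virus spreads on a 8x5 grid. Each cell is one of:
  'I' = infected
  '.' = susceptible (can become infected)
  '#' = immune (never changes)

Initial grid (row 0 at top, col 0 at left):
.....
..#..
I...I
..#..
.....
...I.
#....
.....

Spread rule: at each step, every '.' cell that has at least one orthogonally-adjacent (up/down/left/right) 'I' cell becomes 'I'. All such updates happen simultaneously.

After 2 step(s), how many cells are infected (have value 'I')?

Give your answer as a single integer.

Answer: 27

Derivation:
Step 0 (initial): 3 infected
Step 1: +10 new -> 13 infected
Step 2: +14 new -> 27 infected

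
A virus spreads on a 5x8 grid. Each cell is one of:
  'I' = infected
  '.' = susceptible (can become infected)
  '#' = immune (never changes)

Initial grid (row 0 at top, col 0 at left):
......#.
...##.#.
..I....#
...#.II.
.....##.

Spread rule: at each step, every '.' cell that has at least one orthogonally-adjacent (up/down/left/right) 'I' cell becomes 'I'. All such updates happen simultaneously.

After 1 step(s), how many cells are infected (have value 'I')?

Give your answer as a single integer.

Answer: 11

Derivation:
Step 0 (initial): 3 infected
Step 1: +8 new -> 11 infected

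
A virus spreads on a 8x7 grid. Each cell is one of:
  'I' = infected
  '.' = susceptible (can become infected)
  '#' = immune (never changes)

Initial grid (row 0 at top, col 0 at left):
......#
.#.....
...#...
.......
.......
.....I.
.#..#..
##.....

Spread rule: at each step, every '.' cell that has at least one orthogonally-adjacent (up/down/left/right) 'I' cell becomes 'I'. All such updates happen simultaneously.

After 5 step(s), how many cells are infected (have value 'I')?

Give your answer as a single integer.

Answer: 34

Derivation:
Step 0 (initial): 1 infected
Step 1: +4 new -> 5 infected
Step 2: +6 new -> 11 infected
Step 3: +8 new -> 19 infected
Step 4: +8 new -> 27 infected
Step 5: +7 new -> 34 infected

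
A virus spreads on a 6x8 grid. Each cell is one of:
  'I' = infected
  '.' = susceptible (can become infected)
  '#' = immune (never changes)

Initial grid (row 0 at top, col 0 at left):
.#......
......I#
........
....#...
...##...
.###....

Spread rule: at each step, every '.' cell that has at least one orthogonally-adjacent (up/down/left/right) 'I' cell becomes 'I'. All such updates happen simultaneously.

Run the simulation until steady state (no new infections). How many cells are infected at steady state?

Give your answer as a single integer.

Answer: 40

Derivation:
Step 0 (initial): 1 infected
Step 1: +3 new -> 4 infected
Step 2: +6 new -> 10 infected
Step 3: +6 new -> 16 infected
Step 4: +6 new -> 22 infected
Step 5: +6 new -> 28 infected
Step 6: +4 new -> 32 infected
Step 7: +4 new -> 36 infected
Step 8: +2 new -> 38 infected
Step 9: +1 new -> 39 infected
Step 10: +1 new -> 40 infected
Step 11: +0 new -> 40 infected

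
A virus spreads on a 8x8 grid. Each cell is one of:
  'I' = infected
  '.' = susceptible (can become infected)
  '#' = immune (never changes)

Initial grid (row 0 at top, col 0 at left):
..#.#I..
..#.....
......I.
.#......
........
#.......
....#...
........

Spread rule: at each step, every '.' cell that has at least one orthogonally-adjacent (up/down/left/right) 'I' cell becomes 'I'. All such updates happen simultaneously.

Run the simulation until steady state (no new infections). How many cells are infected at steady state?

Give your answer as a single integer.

Step 0 (initial): 2 infected
Step 1: +6 new -> 8 infected
Step 2: +7 new -> 15 infected
Step 3: +6 new -> 21 infected
Step 4: +7 new -> 28 infected
Step 5: +7 new -> 35 infected
Step 6: +6 new -> 41 infected
Step 7: +7 new -> 48 infected
Step 8: +5 new -> 53 infected
Step 9: +2 new -> 55 infected
Step 10: +2 new -> 57 infected
Step 11: +1 new -> 58 infected
Step 12: +0 new -> 58 infected

Answer: 58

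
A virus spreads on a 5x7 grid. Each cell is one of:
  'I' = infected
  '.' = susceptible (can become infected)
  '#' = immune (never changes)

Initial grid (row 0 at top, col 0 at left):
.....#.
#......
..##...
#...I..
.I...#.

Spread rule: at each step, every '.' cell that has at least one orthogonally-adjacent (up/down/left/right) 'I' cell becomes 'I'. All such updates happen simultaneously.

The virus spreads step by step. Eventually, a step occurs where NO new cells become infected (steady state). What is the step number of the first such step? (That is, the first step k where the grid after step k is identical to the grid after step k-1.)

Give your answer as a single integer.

Step 0 (initial): 2 infected
Step 1: +7 new -> 9 infected
Step 2: +6 new -> 15 infected
Step 3: +7 new -> 22 infected
Step 4: +4 new -> 26 infected
Step 5: +3 new -> 29 infected
Step 6: +0 new -> 29 infected

Answer: 6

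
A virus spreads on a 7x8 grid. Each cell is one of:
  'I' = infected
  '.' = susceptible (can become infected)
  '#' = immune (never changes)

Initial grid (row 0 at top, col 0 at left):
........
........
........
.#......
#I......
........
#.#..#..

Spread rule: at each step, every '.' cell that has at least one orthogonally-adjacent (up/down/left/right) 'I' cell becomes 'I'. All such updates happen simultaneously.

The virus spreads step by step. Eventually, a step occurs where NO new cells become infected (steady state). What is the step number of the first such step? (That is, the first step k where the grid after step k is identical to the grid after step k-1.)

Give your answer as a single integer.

Step 0 (initial): 1 infected
Step 1: +2 new -> 3 infected
Step 2: +5 new -> 8 infected
Step 3: +4 new -> 12 infected
Step 4: +7 new -> 19 infected
Step 5: +9 new -> 28 infected
Step 6: +9 new -> 37 infected
Step 7: +7 new -> 44 infected
Step 8: +4 new -> 48 infected
Step 9: +2 new -> 50 infected
Step 10: +1 new -> 51 infected
Step 11: +0 new -> 51 infected

Answer: 11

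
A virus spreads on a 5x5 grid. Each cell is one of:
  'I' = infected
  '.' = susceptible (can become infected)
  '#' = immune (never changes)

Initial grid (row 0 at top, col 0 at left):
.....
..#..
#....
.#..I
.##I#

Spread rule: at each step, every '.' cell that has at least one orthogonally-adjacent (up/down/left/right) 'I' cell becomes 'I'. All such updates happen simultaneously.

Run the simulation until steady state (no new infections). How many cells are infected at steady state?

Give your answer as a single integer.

Answer: 17

Derivation:
Step 0 (initial): 2 infected
Step 1: +2 new -> 4 infected
Step 2: +3 new -> 7 infected
Step 3: +3 new -> 10 infected
Step 4: +2 new -> 12 infected
Step 5: +2 new -> 14 infected
Step 6: +2 new -> 16 infected
Step 7: +1 new -> 17 infected
Step 8: +0 new -> 17 infected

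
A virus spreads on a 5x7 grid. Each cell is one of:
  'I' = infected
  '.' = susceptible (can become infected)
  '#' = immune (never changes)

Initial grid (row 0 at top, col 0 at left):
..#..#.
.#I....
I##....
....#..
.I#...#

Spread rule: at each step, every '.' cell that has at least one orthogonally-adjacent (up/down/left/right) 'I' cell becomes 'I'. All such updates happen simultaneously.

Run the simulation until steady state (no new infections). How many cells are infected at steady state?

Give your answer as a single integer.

Step 0 (initial): 3 infected
Step 1: +5 new -> 8 infected
Step 2: +5 new -> 13 infected
Step 3: +5 new -> 18 infected
Step 4: +3 new -> 21 infected
Step 5: +4 new -> 25 infected
Step 6: +2 new -> 27 infected
Step 7: +0 new -> 27 infected

Answer: 27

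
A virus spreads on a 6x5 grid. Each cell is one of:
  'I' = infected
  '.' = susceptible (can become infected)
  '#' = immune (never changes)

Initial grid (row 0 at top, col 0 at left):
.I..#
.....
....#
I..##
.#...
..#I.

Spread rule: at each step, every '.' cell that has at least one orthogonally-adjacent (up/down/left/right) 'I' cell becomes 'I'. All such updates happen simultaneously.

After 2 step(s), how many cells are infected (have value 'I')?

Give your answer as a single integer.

Step 0 (initial): 3 infected
Step 1: +8 new -> 11 infected
Step 2: +8 new -> 19 infected

Answer: 19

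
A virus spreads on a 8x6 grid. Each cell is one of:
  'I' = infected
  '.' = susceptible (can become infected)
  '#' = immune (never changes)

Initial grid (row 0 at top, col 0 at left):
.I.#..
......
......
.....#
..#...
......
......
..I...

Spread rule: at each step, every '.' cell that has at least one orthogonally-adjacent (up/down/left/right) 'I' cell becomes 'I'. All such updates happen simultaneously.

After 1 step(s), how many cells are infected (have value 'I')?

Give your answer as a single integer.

Step 0 (initial): 2 infected
Step 1: +6 new -> 8 infected

Answer: 8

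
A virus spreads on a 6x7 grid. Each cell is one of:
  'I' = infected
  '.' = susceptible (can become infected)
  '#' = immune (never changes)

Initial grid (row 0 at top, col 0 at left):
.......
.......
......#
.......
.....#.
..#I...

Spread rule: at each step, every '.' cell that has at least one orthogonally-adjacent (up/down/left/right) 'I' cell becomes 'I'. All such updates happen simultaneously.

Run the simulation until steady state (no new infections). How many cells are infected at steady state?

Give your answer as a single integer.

Step 0 (initial): 1 infected
Step 1: +2 new -> 3 infected
Step 2: +4 new -> 7 infected
Step 3: +5 new -> 12 infected
Step 4: +8 new -> 20 infected
Step 5: +8 new -> 28 infected
Step 6: +5 new -> 33 infected
Step 7: +4 new -> 37 infected
Step 8: +2 new -> 39 infected
Step 9: +0 new -> 39 infected

Answer: 39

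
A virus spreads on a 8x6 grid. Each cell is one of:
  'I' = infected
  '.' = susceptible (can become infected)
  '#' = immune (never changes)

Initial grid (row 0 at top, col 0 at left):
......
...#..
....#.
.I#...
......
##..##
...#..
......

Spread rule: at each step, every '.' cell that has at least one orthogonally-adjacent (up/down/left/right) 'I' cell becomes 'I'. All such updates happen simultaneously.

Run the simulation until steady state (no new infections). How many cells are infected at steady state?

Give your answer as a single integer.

Answer: 40

Derivation:
Step 0 (initial): 1 infected
Step 1: +3 new -> 4 infected
Step 2: +5 new -> 9 infected
Step 3: +6 new -> 15 infected
Step 4: +6 new -> 21 infected
Step 5: +5 new -> 26 infected
Step 6: +5 new -> 31 infected
Step 7: +5 new -> 36 infected
Step 8: +3 new -> 39 infected
Step 9: +1 new -> 40 infected
Step 10: +0 new -> 40 infected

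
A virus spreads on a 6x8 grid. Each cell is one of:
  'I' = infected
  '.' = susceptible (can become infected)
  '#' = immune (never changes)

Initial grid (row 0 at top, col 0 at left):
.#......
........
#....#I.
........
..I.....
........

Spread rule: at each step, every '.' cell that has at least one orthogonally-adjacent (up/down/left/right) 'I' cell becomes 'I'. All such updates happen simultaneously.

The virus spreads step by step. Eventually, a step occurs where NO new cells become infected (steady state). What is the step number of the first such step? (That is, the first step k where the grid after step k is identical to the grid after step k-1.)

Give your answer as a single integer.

Step 0 (initial): 2 infected
Step 1: +7 new -> 9 infected
Step 2: +13 new -> 22 infected
Step 3: +13 new -> 35 infected
Step 4: +7 new -> 42 infected
Step 5: +2 new -> 44 infected
Step 6: +1 new -> 45 infected
Step 7: +0 new -> 45 infected

Answer: 7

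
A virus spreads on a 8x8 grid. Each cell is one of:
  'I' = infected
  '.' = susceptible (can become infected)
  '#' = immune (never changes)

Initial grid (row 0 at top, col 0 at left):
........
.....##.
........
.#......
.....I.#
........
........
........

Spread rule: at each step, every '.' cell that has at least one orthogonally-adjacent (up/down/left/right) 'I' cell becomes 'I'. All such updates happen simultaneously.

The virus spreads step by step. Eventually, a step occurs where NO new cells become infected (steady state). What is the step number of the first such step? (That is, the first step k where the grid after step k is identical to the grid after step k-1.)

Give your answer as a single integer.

Answer: 10

Derivation:
Step 0 (initial): 1 infected
Step 1: +4 new -> 5 infected
Step 2: +7 new -> 12 infected
Step 3: +10 new -> 22 infected
Step 4: +10 new -> 32 infected
Step 5: +9 new -> 41 infected
Step 6: +9 new -> 50 infected
Step 7: +6 new -> 56 infected
Step 8: +3 new -> 59 infected
Step 9: +1 new -> 60 infected
Step 10: +0 new -> 60 infected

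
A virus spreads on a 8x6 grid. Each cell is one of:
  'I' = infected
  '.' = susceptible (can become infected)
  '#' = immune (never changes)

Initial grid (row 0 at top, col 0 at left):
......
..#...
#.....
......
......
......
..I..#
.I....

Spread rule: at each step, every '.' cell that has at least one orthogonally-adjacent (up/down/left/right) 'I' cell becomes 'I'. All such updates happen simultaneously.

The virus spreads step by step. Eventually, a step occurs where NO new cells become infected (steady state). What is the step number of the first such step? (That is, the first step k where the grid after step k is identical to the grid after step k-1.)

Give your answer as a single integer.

Answer: 10

Derivation:
Step 0 (initial): 2 infected
Step 1: +5 new -> 7 infected
Step 2: +6 new -> 13 infected
Step 3: +6 new -> 19 infected
Step 4: +7 new -> 26 infected
Step 5: +5 new -> 31 infected
Step 6: +4 new -> 35 infected
Step 7: +5 new -> 40 infected
Step 8: +4 new -> 44 infected
Step 9: +1 new -> 45 infected
Step 10: +0 new -> 45 infected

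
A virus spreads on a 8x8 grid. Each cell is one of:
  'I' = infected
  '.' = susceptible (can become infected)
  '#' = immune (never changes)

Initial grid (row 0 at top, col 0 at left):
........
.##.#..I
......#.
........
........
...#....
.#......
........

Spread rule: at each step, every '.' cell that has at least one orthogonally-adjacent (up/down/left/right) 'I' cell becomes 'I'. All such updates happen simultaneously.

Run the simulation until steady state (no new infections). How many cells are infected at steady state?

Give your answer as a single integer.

Step 0 (initial): 1 infected
Step 1: +3 new -> 4 infected
Step 2: +3 new -> 7 infected
Step 3: +4 new -> 11 infected
Step 4: +5 new -> 16 infected
Step 5: +6 new -> 22 infected
Step 6: +8 new -> 30 infected
Step 7: +7 new -> 37 infected
Step 8: +6 new -> 43 infected
Step 9: +6 new -> 49 infected
Step 10: +4 new -> 53 infected
Step 11: +2 new -> 55 infected
Step 12: +2 new -> 57 infected
Step 13: +1 new -> 58 infected
Step 14: +0 new -> 58 infected

Answer: 58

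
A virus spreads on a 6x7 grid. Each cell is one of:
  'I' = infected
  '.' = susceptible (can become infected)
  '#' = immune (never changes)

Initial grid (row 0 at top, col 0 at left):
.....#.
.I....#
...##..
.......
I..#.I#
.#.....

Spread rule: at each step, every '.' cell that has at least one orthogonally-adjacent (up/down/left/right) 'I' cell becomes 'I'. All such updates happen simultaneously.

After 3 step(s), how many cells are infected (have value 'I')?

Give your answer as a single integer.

Answer: 33

Derivation:
Step 0 (initial): 3 infected
Step 1: +10 new -> 13 infected
Step 2: +12 new -> 25 infected
Step 3: +8 new -> 33 infected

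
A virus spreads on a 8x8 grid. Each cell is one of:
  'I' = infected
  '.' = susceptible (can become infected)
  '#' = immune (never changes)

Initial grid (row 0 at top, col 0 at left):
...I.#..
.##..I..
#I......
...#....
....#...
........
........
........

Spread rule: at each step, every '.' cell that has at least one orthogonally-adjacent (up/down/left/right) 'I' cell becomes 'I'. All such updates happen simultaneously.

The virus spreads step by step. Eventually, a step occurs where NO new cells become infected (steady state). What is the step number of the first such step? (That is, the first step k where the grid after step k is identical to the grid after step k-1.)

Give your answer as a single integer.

Step 0 (initial): 3 infected
Step 1: +8 new -> 11 infected
Step 2: +10 new -> 21 infected
Step 3: +9 new -> 30 infected
Step 4: +8 new -> 38 infected
Step 5: +8 new -> 46 infected
Step 6: +7 new -> 53 infected
Step 7: +4 new -> 57 infected
Step 8: +1 new -> 58 infected
Step 9: +0 new -> 58 infected

Answer: 9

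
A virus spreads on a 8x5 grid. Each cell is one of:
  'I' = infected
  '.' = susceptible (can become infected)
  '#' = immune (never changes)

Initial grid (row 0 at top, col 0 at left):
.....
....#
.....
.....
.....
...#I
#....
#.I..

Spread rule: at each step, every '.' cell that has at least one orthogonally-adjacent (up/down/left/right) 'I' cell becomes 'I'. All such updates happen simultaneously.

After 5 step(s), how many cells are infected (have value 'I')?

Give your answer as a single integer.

Step 0 (initial): 2 infected
Step 1: +5 new -> 7 infected
Step 2: +6 new -> 13 infected
Step 3: +4 new -> 17 infected
Step 4: +4 new -> 21 infected
Step 5: +4 new -> 25 infected

Answer: 25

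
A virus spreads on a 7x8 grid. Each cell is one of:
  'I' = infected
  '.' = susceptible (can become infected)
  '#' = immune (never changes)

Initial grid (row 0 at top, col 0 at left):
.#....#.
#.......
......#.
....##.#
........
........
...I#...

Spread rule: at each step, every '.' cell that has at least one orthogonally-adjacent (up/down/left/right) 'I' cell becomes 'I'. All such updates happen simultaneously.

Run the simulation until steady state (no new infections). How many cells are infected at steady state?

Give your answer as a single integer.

Answer: 47

Derivation:
Step 0 (initial): 1 infected
Step 1: +2 new -> 3 infected
Step 2: +4 new -> 7 infected
Step 3: +6 new -> 13 infected
Step 4: +7 new -> 20 infected
Step 5: +8 new -> 28 infected
Step 6: +9 new -> 37 infected
Step 7: +5 new -> 42 infected
Step 8: +2 new -> 44 infected
Step 9: +1 new -> 45 infected
Step 10: +2 new -> 47 infected
Step 11: +0 new -> 47 infected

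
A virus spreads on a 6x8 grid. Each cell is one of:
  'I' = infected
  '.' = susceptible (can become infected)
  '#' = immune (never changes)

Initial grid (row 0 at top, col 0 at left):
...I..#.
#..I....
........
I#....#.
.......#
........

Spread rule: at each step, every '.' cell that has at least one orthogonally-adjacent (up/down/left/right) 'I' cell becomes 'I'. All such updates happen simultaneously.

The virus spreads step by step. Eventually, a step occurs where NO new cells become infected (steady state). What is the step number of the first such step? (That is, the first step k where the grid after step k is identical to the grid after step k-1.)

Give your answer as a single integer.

Answer: 9

Derivation:
Step 0 (initial): 3 infected
Step 1: +7 new -> 10 infected
Step 2: +10 new -> 20 infected
Step 3: +8 new -> 28 infected
Step 4: +6 new -> 34 infected
Step 5: +4 new -> 38 infected
Step 6: +3 new -> 41 infected
Step 7: +1 new -> 42 infected
Step 8: +1 new -> 43 infected
Step 9: +0 new -> 43 infected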